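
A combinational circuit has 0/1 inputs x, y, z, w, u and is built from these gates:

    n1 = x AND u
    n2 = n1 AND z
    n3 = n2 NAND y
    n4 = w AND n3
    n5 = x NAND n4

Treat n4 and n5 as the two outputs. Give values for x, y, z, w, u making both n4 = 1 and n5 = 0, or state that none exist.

Check with x=1 y=0 z=1 w=1 u=0:
n1 = x AND u = 1 AND 0 = 0
n2 = n1 AND z = 0 AND 1 = 0
n3 = n2 NAND y = 0 NAND 0 = 1
n4 = w AND n3 = 1 AND 1 = 1
n5 = x NAND n4 = 1 NAND 1 = 0
So n4 = 1 and n5 = 0.

x=1 y=0 z=1 w=1 u=0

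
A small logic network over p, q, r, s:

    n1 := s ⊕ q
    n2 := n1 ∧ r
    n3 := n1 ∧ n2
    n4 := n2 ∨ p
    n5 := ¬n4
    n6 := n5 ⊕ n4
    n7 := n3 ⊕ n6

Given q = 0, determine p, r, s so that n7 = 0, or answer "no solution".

Check with q = 0 and p=1, r=1, s=1:
n1 = s ⊕ q = 1 ⊕ 0 = 1
n2 = n1 ∧ r = 1 ∧ 1 = 1
n3 = n1 ∧ n2 = 1 ∧ 1 = 1
n4 = n2 ∨ p = 1 ∨ 1 = 1
n5 = ¬n4 = ¬1 = 0
n6 = n5 ⊕ n4 = 0 ⊕ 1 = 1
n7 = n3 ⊕ n6 = 1 ⊕ 1 = 0
So n7 = 0.

p=1, r=1, s=1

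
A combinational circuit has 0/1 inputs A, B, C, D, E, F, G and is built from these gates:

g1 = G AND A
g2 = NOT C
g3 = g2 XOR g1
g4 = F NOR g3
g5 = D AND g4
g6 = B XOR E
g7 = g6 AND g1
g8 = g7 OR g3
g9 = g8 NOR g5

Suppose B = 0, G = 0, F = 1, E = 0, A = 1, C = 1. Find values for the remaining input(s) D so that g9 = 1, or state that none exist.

g9 = g8 NOR g5 must be 1, so both g8 = 0 and g5 = 0.
g8 = g7 OR g3 must be 0, so both g7 = 0 and g3 = 0.
Check with B = 0, G = 0, F = 1, E = 0, A = 1, C = 1 and D=0:
g1 = G AND A = 0 AND 1 = 0
g2 = NOT C = NOT 1 = 0
g3 = g2 XOR g1 = 0 XOR 0 = 0
g4 = F NOR g3 = 1 NOR 0 = 0
g5 = D AND g4 = 0 AND 0 = 0
g6 = B XOR E = 0 XOR 0 = 0
g7 = g6 AND g1 = 0 AND 0 = 0
g8 = g7 OR g3 = 0 OR 0 = 0
g9 = g8 NOR g5 = 0 NOR 0 = 1
So g9 = 1.

D=0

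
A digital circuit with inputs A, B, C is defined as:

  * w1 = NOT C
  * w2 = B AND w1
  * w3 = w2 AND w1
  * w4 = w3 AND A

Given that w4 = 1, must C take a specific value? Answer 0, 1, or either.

0

w4 = w3 AND A must be 1, so both w3 = 1 and A = 1.
w3 = w2 AND w1 must be 1, so both w2 = 1 and w1 = 1.
Every assignment with w4 = 1 has C = 0; there are 1 such assignment(s).
  A=1, B=1, C=0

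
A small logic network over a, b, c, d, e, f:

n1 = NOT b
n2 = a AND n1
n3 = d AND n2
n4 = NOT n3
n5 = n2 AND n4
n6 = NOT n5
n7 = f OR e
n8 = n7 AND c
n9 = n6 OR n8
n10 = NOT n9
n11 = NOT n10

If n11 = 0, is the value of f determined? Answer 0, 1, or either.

either

Both values of f occur among assignments with n11 = 0:
  f=0: a=1, b=0, c=0, d=0, e=0, f=0
  f=1: a=1, b=0, c=0, d=0, e=0, f=1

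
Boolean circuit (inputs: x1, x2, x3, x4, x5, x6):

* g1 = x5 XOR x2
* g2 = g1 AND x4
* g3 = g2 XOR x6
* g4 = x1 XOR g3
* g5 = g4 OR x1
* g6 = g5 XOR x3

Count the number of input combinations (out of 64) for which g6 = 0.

32

g6 = g5 XOR x3 must be 0, so g5 and x3 are equal.
Enumerating the 64 input combinations, 32 give g6 = 0 and 32 give g6 = 1.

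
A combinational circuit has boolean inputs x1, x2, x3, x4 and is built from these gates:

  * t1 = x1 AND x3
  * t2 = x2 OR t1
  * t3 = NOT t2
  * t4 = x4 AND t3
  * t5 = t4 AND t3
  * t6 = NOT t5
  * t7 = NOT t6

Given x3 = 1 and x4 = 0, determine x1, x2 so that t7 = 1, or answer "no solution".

no solution exists

With x3 = 1 and x4 = 0 fixed, none of the 4 settings of x1, x2 give t7 = 1.
For example, with x1=0, x2=1:
t1 = x1 AND x3 = 0 AND 1 = 0
t2 = x2 OR t1 = 1 OR 0 = 1
t3 = NOT t2 = NOT 1 = 0
t4 = x4 AND t3 = 0 AND 0 = 0
t5 = t4 AND t3 = 0 AND 0 = 0
t6 = NOT t5 = NOT 0 = 1
t7 = NOT t6 = NOT 1 = 0
giving t7 = 0 ≠ 1.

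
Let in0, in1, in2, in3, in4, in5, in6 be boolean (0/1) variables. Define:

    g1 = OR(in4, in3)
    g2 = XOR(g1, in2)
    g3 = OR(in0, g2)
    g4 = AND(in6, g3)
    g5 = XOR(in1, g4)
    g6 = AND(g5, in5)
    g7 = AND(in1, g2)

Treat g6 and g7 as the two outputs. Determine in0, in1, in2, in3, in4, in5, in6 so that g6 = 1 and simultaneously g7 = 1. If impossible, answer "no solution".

Check with in0=1, in1=1, in2=0, in3=0, in4=1, in5=1, in6=0:
g1 = OR(in4, in3) = OR(1, 0) = 1
g2 = XOR(g1, in2) = XOR(1, 0) = 1
g3 = OR(in0, g2) = OR(1, 1) = 1
g4 = AND(in6, g3) = AND(0, 1) = 0
g5 = XOR(in1, g4) = XOR(1, 0) = 1
g6 = AND(g5, in5) = AND(1, 1) = 1
g7 = AND(in1, g2) = AND(1, 1) = 1
So g6 = 1 and g7 = 1.

in0=1, in1=1, in2=0, in3=0, in4=1, in5=1, in6=0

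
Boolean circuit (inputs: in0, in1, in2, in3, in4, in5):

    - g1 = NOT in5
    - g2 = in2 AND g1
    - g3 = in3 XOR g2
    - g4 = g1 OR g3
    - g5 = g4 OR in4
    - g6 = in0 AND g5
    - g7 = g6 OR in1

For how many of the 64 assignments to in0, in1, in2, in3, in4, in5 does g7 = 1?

g7 = g6 OR in1 must be 1, so at least one of g6, in1 is 1.
Enumerating the 64 input combinations, 46 give g7 = 1 and 18 give g7 = 0.

46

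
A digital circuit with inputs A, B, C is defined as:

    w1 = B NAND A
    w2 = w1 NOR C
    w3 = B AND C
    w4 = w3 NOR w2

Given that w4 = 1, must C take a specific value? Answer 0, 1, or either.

Both values of C occur among assignments with w4 = 1:
  C=0: A=0, B=0, C=0
  C=1: A=0, B=0, C=1

either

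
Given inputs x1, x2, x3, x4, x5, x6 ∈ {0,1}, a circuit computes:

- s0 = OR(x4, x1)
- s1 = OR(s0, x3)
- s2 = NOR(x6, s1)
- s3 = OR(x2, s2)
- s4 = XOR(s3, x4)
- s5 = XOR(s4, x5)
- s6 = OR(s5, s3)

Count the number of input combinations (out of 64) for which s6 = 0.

s6 = OR(s5, s3) must be 0, so both s5 = 0 and s3 = 0.
s5 = XOR(s4, x5) must be 0, so s4 and x5 are equal.
Enumerating the 64 input combinations, 15 give s6 = 0 and 49 give s6 = 1.

15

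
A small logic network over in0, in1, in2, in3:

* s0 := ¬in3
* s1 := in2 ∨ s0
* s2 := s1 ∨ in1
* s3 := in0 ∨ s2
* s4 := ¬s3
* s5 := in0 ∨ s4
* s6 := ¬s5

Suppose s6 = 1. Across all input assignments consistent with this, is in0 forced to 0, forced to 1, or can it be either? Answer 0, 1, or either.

s6 = ¬s5 must be 1, so s5 = 0.
s5 = in0 ∨ s4 must be 0, so both in0 = 0 and s4 = 0.
Every assignment with s6 = 1 has in0 = 0; there are 7 such assignment(s).

0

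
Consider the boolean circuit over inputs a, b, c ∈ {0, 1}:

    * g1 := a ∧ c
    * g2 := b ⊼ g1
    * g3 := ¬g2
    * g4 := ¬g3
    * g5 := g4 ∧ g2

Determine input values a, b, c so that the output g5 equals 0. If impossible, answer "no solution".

g5 = g4 ∧ g2 must be 0, so at least one of g4, g2 is 0.
Check with a=1, b=1, c=1:
g1 = a ∧ c = 1 ∧ 1 = 1
g2 = b ⊼ g1 = 1 ⊼ 1 = 0
g3 = ¬g2 = ¬0 = 1
g4 = ¬g3 = ¬1 = 0
g5 = g4 ∧ g2 = 0 ∧ 0 = 0
So g5 = 0 as required.

a=1, b=1, c=1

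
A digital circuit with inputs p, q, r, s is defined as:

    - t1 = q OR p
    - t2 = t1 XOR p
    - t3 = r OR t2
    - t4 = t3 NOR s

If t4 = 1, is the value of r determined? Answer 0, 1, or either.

t4 = t3 NOR s must be 1, so both t3 = 0 and s = 0.
t3 = r OR t2 must be 0, so both r = 0 and t2 = 0.
Every assignment with t4 = 1 has r = 0; there are 3 such assignment(s).
  p=0, q=0, r=0, s=0
  p=1, q=0, r=0, s=0
  p=1, q=1, r=0, s=0

0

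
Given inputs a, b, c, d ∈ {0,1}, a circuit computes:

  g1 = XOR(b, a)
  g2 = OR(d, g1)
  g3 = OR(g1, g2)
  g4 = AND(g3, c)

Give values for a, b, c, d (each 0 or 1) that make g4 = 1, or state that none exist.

a=1 b=0 c=1 d=1

g4 = AND(g3, c) must be 1, so both g3 = 1 and c = 1.
g3 = OR(g1, g2) must be 1, so at least one of g1, g2 is 1.
Check with a=1 b=0 c=1 d=1:
g1 = XOR(b, a) = XOR(0, 1) = 1
g2 = OR(d, g1) = OR(1, 1) = 1
g3 = OR(g1, g2) = OR(1, 1) = 1
g4 = AND(g3, c) = AND(1, 1) = 1
So g4 = 1 as required.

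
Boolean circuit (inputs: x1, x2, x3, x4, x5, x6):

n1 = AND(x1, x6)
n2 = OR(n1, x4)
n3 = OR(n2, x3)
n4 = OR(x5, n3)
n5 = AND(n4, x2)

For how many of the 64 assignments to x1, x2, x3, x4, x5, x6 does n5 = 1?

29

n5 = AND(n4, x2) must be 1, so both n4 = 1 and x2 = 1.
n4 = OR(x5, n3) must be 1, so at least one of x5, n3 is 1.
Enumerating the 64 input combinations, 29 give n5 = 1 and 35 give n5 = 0.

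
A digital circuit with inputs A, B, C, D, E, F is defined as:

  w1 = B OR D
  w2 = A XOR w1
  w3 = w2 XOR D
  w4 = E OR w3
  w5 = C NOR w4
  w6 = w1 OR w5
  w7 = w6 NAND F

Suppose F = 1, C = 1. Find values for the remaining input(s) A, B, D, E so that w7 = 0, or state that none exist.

w7 = w6 NAND F must be 0, so both w6 = 1 and F = 1.
w6 = w1 OR w5 must be 1, so at least one of w1, w5 is 1.
Check with F = 1, C = 1 and A=0, B=1, D=1, E=1:
w1 = B OR D = 1 OR 1 = 1
w2 = A XOR w1 = 0 XOR 1 = 1
w3 = w2 XOR D = 1 XOR 1 = 0
w4 = E OR w3 = 1 OR 0 = 1
w5 = C NOR w4 = 1 NOR 1 = 0
w6 = w1 OR w5 = 1 OR 0 = 1
w7 = w6 NAND F = 1 NAND 1 = 0
So w7 = 0.

A=0 B=1 D=1 E=1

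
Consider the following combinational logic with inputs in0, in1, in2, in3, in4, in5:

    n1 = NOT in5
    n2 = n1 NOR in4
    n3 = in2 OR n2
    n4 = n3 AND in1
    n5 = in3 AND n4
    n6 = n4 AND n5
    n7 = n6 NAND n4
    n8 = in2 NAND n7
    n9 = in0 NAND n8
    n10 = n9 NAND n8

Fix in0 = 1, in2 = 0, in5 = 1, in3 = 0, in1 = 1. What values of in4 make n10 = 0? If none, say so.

With in0 = 1, in2 = 0, in5 = 1, in3 = 0, in1 = 1 fixed, none of the 2 settings of in4 give n10 = 0.
For example, with in4=1:
n1 = NOT in5 = NOT 1 = 0
n2 = n1 NOR in4 = 0 NOR 1 = 0
n3 = in2 OR n2 = 0 OR 0 = 0
n4 = n3 AND in1 = 0 AND 1 = 0
n5 = in3 AND n4 = 0 AND 0 = 0
n6 = n4 AND n5 = 0 AND 0 = 0
n7 = n6 NAND n4 = 0 NAND 0 = 1
n8 = in2 NAND n7 = 0 NAND 1 = 1
n9 = in0 NAND n8 = 1 NAND 1 = 0
n10 = n9 NAND n8 = 0 NAND 1 = 1
giving n10 = 1 ≠ 0.

no solution exists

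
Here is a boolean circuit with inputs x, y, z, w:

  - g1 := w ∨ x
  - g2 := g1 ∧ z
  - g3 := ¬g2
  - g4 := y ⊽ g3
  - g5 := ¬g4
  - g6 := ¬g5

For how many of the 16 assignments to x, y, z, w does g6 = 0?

13

g6 = ¬g5 must be 0, so g5 = 1.
g5 = ¬g4 must be 1, so g4 = 0.
g4 = y ⊽ g3 must be 0, so at least one of y, g3 is 1.
Enumerating the 16 input combinations, 13 give g6 = 0 and 3 give g6 = 1.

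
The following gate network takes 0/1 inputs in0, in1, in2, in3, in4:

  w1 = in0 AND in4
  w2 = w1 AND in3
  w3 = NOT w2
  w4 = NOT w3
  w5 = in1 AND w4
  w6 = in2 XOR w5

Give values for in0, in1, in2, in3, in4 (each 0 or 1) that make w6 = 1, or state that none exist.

w6 = in2 XOR w5 must be 1, so in2 and w5 differ.
Check with in0=0, in1=0, in2=1, in3=1, in4=0:
w1 = in0 AND in4 = 0 AND 0 = 0
w2 = w1 AND in3 = 0 AND 1 = 0
w3 = NOT w2 = NOT 0 = 1
w4 = NOT w3 = NOT 1 = 0
w5 = in1 AND w4 = 0 AND 0 = 0
w6 = in2 XOR w5 = 1 XOR 0 = 1
So w6 = 1 as required.

in0=0, in1=0, in2=1, in3=1, in4=0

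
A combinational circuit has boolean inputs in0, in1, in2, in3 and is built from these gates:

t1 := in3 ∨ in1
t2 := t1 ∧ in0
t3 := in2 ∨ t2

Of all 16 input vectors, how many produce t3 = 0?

t3 = in2 ∨ t2 must be 0, so both in2 = 0 and t2 = 0.
Enumerating the 16 input combinations, 5 give t3 = 0 and 11 give t3 = 1.

5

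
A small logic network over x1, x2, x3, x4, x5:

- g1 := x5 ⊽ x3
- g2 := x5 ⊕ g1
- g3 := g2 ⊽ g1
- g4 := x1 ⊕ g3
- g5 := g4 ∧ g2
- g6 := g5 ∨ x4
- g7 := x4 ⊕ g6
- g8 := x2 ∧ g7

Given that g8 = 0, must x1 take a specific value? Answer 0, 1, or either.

Both values of x1 occur among assignments with g8 = 0:
  x1=0: x1=0, x2=0, x3=0, x4=0, x5=0
  x1=1: x1=1, x2=0, x3=0, x4=0, x5=0

either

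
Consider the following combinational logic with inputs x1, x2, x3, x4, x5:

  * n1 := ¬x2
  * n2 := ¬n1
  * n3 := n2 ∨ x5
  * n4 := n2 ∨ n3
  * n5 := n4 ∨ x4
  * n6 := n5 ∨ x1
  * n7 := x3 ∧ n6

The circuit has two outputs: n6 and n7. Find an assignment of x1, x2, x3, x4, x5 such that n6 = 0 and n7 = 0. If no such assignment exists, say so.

Check with x1=0 x2=0 x3=0 x4=0 x5=0:
n1 = ¬x2 = ¬0 = 1
n2 = ¬n1 = ¬1 = 0
n3 = n2 ∨ x5 = 0 ∨ 0 = 0
n4 = n2 ∨ n3 = 0 ∨ 0 = 0
n5 = n4 ∨ x4 = 0 ∨ 0 = 0
n6 = n5 ∨ x1 = 0 ∨ 0 = 0
n7 = x3 ∧ n6 = 0 ∧ 0 = 0
So n6 = 0 and n7 = 0.

x1=0 x2=0 x3=0 x4=0 x5=0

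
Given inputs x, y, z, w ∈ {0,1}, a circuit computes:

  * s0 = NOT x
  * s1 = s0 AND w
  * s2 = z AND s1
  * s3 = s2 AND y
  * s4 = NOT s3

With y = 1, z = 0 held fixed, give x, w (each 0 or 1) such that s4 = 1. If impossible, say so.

Check with y = 1, z = 0 and x=0, w=0:
s0 = NOT x = NOT 0 = 1
s1 = s0 AND w = 1 AND 0 = 0
s2 = z AND s1 = 0 AND 0 = 0
s3 = s2 AND y = 0 AND 1 = 0
s4 = NOT s3 = NOT 0 = 1
So s4 = 1.

x=0, w=0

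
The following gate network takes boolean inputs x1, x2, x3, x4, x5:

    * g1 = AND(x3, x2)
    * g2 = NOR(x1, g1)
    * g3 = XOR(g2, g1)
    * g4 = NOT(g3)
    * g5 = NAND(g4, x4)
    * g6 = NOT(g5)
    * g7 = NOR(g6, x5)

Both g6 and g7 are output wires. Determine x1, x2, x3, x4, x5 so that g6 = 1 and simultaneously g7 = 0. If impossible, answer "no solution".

x1=1 x2=1 x3=0 x4=1 x5=0

Check with x1=1 x2=1 x3=0 x4=1 x5=0:
g1 = AND(x3, x2) = AND(0, 1) = 0
g2 = NOR(x1, g1) = NOR(1, 0) = 0
g3 = XOR(g2, g1) = XOR(0, 0) = 0
g4 = NOT(g3) = NOT 0 = 1
g5 = NAND(g4, x4) = NAND(1, 1) = 0
g6 = NOT(g5) = NOT 0 = 1
g7 = NOR(g6, x5) = NOR(1, 0) = 0
So g6 = 1 and g7 = 0.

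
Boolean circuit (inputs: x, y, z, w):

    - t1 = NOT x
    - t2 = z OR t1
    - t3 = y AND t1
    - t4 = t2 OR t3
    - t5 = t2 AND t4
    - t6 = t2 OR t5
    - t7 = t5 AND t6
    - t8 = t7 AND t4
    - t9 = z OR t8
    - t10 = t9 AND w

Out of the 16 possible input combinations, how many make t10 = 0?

t10 = t9 AND w must be 0, so at least one of t9, w is 0.
Enumerating the 16 input combinations, 10 give t10 = 0 and 6 give t10 = 1.

10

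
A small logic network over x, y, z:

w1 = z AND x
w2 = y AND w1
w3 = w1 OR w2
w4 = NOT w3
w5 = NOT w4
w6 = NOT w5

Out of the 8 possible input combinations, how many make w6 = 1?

w6 = NOT w5 must be 1, so w5 = 0.
Satisfying assignments:
  x=0, y=0, z=0
  x=0, y=0, z=1
  x=0, y=1, z=0
  x=0, y=1, z=1
  x=1, y=0, z=0
  x=1, y=1, z=0

6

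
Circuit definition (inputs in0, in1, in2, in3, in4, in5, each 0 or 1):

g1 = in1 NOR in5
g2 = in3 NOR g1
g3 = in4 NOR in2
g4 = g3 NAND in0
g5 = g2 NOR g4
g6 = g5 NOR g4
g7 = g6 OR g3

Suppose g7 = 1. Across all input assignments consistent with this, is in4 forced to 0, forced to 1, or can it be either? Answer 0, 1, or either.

g7 = g6 OR g3 must be 1, so at least one of g6, g3 is 1.
Every assignment with g7 = 1 has in4 = 0; there are 16 such assignment(s).

0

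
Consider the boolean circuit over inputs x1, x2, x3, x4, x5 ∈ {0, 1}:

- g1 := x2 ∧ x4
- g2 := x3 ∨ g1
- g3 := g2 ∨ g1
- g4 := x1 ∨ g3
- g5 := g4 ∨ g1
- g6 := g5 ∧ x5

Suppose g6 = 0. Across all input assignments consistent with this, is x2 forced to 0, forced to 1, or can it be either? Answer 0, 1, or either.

either

Both values of x2 occur among assignments with g6 = 0:
  x2=0: x1=0, x2=0, x3=0, x4=0, x5=0
  x2=1: x1=0, x2=1, x3=0, x4=0, x5=0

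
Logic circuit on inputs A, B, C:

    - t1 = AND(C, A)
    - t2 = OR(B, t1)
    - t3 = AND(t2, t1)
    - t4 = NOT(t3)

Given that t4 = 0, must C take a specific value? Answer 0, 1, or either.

1

t4 = NOT(t3) must be 0, so t3 = 1.
t3 = AND(t2, t1) must be 1, so both t2 = 1 and t1 = 1.
Every assignment with t4 = 0 has C = 1; there are 2 such assignment(s).
  A=1, B=0, C=1
  A=1, B=1, C=1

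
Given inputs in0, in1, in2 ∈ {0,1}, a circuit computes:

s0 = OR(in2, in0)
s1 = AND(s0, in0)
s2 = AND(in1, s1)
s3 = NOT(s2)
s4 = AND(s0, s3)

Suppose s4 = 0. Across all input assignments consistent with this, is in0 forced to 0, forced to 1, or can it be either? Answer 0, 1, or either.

Both values of in0 occur among assignments with s4 = 0:
  in0=0: in0=0, in1=0, in2=0
  in0=1: in0=1, in1=1, in2=0

either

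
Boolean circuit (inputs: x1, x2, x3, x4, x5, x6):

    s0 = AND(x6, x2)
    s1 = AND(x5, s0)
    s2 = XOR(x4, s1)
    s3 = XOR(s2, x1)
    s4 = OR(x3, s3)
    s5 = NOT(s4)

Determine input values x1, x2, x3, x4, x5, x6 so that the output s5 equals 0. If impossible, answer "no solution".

x1=1 x2=0 x3=1 x4=1 x5=1 x6=1

s5 = NOT(s4) must be 0, so s4 = 1.
s4 = OR(x3, s3) must be 1, so at least one of x3, s3 is 1.
Check with x1=1 x2=0 x3=1 x4=1 x5=1 x6=1:
s0 = AND(x6, x2) = AND(1, 0) = 0
s1 = AND(x5, s0) = AND(1, 0) = 0
s2 = XOR(x4, s1) = XOR(1, 0) = 1
s3 = XOR(s2, x1) = XOR(1, 1) = 0
s4 = OR(x3, s3) = OR(1, 0) = 1
s5 = NOT(s4) = NOT 1 = 0
So s5 = 0 as required.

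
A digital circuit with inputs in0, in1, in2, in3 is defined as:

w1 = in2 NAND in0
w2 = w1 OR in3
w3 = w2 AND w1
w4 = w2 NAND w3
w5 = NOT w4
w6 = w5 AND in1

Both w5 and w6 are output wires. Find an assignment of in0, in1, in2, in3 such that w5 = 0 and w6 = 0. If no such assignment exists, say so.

Check with in0=1, in1=1, in2=1, in3=0:
w1 = in2 NAND in0 = 1 NAND 1 = 0
w2 = w1 OR in3 = 0 OR 0 = 0
w3 = w2 AND w1 = 0 AND 0 = 0
w4 = w2 NAND w3 = 0 NAND 0 = 1
w5 = NOT w4 = NOT 1 = 0
w6 = w5 AND in1 = 0 AND 1 = 0
So w5 = 0 and w6 = 0.

in0=1, in1=1, in2=1, in3=0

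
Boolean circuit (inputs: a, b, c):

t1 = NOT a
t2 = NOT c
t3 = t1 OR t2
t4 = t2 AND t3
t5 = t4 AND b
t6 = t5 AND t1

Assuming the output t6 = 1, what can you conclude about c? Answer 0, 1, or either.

t6 = t5 AND t1 must be 1, so both t5 = 1 and t1 = 1.
t5 = t4 AND b must be 1, so both t4 = 1 and b = 1.
Every assignment with t6 = 1 has c = 0; there are 1 such assignment(s).
  a=0, b=1, c=0

0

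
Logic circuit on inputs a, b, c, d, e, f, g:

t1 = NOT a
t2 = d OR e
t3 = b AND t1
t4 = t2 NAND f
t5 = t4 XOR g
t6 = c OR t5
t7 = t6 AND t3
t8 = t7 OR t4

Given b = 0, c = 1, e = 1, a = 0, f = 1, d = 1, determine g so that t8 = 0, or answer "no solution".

t8 = t7 OR t4 must be 0, so both t7 = 0 and t4 = 0.
t7 = t6 AND t3 must be 0, so at least one of t6, t3 is 0.
Check with b = 0, c = 1, e = 1, a = 0, f = 1, d = 1 and g=0:
t1 = NOT a = NOT 0 = 1
t2 = d OR e = 1 OR 1 = 1
t3 = b AND t1 = 0 AND 1 = 0
t4 = t2 NAND f = 1 NAND 1 = 0
t5 = t4 XOR g = 0 XOR 0 = 0
t6 = c OR t5 = 1 OR 0 = 1
t7 = t6 AND t3 = 1 AND 0 = 0
t8 = t7 OR t4 = 0 OR 0 = 0
So t8 = 0.

g=0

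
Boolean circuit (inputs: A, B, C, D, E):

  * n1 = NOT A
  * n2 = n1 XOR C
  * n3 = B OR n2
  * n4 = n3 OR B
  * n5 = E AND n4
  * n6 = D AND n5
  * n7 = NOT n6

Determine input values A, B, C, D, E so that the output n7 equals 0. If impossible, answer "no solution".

n7 = NOT n6 must be 0, so n6 = 1.
n6 = D AND n5 must be 1, so both D = 1 and n5 = 1.
Check with A=1, B=1, C=1, D=1, E=1:
n1 = NOT A = NOT 1 = 0
n2 = n1 XOR C = 0 XOR 1 = 1
n3 = B OR n2 = 1 OR 1 = 1
n4 = n3 OR B = 1 OR 1 = 1
n5 = E AND n4 = 1 AND 1 = 1
n6 = D AND n5 = 1 AND 1 = 1
n7 = NOT n6 = NOT 1 = 0
So n7 = 0 as required.

A=1, B=1, C=1, D=1, E=1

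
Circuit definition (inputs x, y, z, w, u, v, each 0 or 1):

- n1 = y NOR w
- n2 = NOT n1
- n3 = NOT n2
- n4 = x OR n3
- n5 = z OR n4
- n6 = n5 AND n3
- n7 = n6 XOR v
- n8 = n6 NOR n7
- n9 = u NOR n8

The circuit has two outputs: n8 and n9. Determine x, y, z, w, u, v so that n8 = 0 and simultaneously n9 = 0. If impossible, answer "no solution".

Check with x=1, y=0, z=1, w=0, u=1, v=1:
n1 = y NOR w = 0 NOR 0 = 1
n2 = NOT n1 = NOT 1 = 0
n3 = NOT n2 = NOT 0 = 1
n4 = x OR n3 = 1 OR 1 = 1
n5 = z OR n4 = 1 OR 1 = 1
n6 = n5 AND n3 = 1 AND 1 = 1
n7 = n6 XOR v = 1 XOR 1 = 0
n8 = n6 NOR n7 = 1 NOR 0 = 0
n9 = u NOR n8 = 1 NOR 0 = 0
So n8 = 0 and n9 = 0.

x=1, y=0, z=1, w=0, u=1, v=1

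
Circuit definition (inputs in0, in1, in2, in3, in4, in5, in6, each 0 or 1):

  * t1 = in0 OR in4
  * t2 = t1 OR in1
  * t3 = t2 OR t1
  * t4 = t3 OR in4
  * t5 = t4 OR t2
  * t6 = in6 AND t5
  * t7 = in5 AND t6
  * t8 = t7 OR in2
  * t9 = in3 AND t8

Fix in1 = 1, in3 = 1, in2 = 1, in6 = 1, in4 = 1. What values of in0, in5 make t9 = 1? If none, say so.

in0=0, in5=1

t9 = in3 AND t8 must be 1, so both in3 = 1 and t8 = 1.
Check with in1 = 1, in3 = 1, in2 = 1, in6 = 1, in4 = 1 and in0=0, in5=1:
t1 = in0 OR in4 = 0 OR 1 = 1
t2 = t1 OR in1 = 1 OR 1 = 1
t3 = t2 OR t1 = 1 OR 1 = 1
t4 = t3 OR in4 = 1 OR 1 = 1
t5 = t4 OR t2 = 1 OR 1 = 1
t6 = in6 AND t5 = 1 AND 1 = 1
t7 = in5 AND t6 = 1 AND 1 = 1
t8 = t7 OR in2 = 1 OR 1 = 1
t9 = in3 AND t8 = 1 AND 1 = 1
So t9 = 1.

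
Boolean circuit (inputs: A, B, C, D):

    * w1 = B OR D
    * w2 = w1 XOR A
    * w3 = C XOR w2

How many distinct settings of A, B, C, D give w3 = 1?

8

w3 = C XOR w2 must be 1, so C and w2 differ.
Enumerating the 16 input combinations, 8 give w3 = 1 and 8 give w3 = 0.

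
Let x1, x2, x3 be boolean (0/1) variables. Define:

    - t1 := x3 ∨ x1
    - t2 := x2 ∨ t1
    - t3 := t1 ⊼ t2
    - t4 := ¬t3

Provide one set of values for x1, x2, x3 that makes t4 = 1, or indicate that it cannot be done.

x1=0 x2=0 x3=1

t4 = ¬t3 must be 1, so t3 = 0.
Check with x1=0 x2=0 x3=1:
t1 = x3 ∨ x1 = 1 ∨ 0 = 1
t2 = x2 ∨ t1 = 0 ∨ 1 = 1
t3 = t1 ⊼ t2 = 1 ⊼ 1 = 0
t4 = ¬t3 = ¬0 = 1
So t4 = 1 as required.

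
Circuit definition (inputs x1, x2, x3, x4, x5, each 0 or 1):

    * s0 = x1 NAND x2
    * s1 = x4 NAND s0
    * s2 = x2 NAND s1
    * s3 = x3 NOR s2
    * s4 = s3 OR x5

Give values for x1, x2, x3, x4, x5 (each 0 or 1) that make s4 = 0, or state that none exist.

Check with x1=1, x2=1, x3=1, x4=0, x5=0:
s0 = x1 NAND x2 = 1 NAND 1 = 0
s1 = x4 NAND s0 = 0 NAND 0 = 1
s2 = x2 NAND s1 = 1 NAND 1 = 0
s3 = x3 NOR s2 = 1 NOR 0 = 0
s4 = s3 OR x5 = 0 OR 0 = 0
So s4 = 0 as required.

x1=1, x2=1, x3=1, x4=0, x5=0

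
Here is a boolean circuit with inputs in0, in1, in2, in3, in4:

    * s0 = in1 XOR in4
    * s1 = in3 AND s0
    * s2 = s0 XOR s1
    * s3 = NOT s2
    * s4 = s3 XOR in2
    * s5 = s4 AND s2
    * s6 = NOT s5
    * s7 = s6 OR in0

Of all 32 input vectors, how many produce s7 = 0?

s7 = s6 OR in0 must be 0, so both s6 = 0 and in0 = 0.
Satisfying assignments:
  in0=0, in1=0, in2=1, in3=0, in4=1
  in0=0, in1=1, in2=1, in3=0, in4=0

2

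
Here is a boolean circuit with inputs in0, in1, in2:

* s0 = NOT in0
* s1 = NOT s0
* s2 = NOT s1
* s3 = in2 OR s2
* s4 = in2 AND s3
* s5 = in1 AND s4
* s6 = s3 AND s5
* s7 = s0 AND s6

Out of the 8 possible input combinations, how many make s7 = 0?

7

s7 = s0 AND s6 must be 0, so at least one of s0, s6 is 0.
Enumerating the 8 input combinations, 7 give s7 = 0 and 1 give s7 = 1.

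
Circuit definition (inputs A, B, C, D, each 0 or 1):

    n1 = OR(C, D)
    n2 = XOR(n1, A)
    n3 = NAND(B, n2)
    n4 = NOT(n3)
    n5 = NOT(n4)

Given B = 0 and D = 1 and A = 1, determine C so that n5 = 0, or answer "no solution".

no solution exists

With B = 0 and D = 1 and A = 1 fixed, none of the 2 settings of C give n5 = 0.
For example, with C=0:
n1 = OR(C, D) = OR(0, 1) = 1
n2 = XOR(n1, A) = XOR(1, 1) = 0
n3 = NAND(B, n2) = NAND(0, 0) = 1
n4 = NOT(n3) = NOT 1 = 0
n5 = NOT(n4) = NOT 0 = 1
giving n5 = 1 ≠ 0.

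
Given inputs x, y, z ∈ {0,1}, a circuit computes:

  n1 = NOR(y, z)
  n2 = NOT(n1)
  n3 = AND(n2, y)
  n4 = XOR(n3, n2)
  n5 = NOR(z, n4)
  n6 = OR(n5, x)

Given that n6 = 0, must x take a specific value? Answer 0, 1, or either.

n6 = OR(n5, x) must be 0, so both n5 = 0 and x = 0.
n5 = NOR(z, n4) must be 0, so at least one of z, n4 is 1.
Every assignment with n6 = 0 has x = 0; there are 2 such assignment(s).
  x=0, y=0, z=1
  x=0, y=1, z=1

0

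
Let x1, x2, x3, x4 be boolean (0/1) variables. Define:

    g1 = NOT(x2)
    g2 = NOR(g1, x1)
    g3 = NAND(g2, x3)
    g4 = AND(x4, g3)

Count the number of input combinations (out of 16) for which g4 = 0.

9

g4 = AND(x4, g3) must be 0, so at least one of x4, g3 is 0.
Enumerating the 16 input combinations, 9 give g4 = 0 and 7 give g4 = 1.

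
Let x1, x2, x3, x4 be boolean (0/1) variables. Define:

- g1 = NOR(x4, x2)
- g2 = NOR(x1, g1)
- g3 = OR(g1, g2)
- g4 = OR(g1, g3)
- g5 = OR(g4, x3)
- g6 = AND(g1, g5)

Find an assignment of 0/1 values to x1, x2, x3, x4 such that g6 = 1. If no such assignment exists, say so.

x1=1 x2=0 x3=1 x4=0

g6 = AND(g1, g5) must be 1, so both g1 = 1 and g5 = 1.
g1 = NOR(x4, x2) must be 1, so both x4 = 0 and x2 = 0.
g5 = OR(g4, x3) must be 1, so at least one of g4, x3 is 1.
Check with x1=1 x2=0 x3=1 x4=0:
g1 = NOR(x4, x2) = NOR(0, 0) = 1
g2 = NOR(x1, g1) = NOR(1, 1) = 0
g3 = OR(g1, g2) = OR(1, 0) = 1
g4 = OR(g1, g3) = OR(1, 1) = 1
g5 = OR(g4, x3) = OR(1, 1) = 1
g6 = AND(g1, g5) = AND(1, 1) = 1
So g6 = 1 as required.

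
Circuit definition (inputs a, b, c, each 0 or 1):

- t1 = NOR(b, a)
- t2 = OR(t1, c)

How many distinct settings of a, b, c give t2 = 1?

t2 = OR(t1, c) must be 1, so at least one of t1, c is 1.
Satisfying assignments:
  a=0, b=0, c=0
  a=0, b=0, c=1
  a=0, b=1, c=1
  a=1, b=0, c=1
  a=1, b=1, c=1

5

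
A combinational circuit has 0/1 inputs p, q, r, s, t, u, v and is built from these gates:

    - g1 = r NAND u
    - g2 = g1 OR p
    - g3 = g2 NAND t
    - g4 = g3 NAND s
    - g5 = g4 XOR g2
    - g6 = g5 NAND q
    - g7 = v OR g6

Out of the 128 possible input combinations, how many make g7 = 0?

9

g7 = v OR g6 must be 0, so both v = 0 and g6 = 0.
g6 = g5 NAND q must be 0, so both g5 = 1 and q = 1.
Enumerating the 128 input combinations, 9 give g7 = 0 and 119 give g7 = 1.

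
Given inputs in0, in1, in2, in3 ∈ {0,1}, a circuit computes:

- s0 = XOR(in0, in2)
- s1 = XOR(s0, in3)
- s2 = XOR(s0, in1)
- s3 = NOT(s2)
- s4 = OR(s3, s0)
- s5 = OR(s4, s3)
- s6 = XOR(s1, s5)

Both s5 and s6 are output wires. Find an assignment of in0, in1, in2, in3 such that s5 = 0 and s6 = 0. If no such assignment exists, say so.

in0=1 in1=1 in2=1 in3=0

Check with in0=1 in1=1 in2=1 in3=0:
s0 = XOR(in0, in2) = XOR(1, 1) = 0
s1 = XOR(s0, in3) = XOR(0, 0) = 0
s2 = XOR(s0, in1) = XOR(0, 1) = 1
s3 = NOT(s2) = NOT 1 = 0
s4 = OR(s3, s0) = OR(0, 0) = 0
s5 = OR(s4, s3) = OR(0, 0) = 0
s6 = XOR(s1, s5) = XOR(0, 0) = 0
So s5 = 0 and s6 = 0.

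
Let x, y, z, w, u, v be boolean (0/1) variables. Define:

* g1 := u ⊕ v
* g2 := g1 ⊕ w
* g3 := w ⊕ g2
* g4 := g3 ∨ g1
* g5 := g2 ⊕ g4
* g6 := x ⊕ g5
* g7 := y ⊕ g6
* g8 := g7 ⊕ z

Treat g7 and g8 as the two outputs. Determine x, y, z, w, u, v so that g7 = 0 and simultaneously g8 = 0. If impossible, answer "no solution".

Check with x=1, y=0, z=0, w=1, u=0, v=0:
g1 = u ⊕ v = 0 ⊕ 0 = 0
g2 = g1 ⊕ w = 0 ⊕ 1 = 1
g3 = w ⊕ g2 = 1 ⊕ 1 = 0
g4 = g3 ∨ g1 = 0 ∨ 0 = 0
g5 = g2 ⊕ g4 = 1 ⊕ 0 = 1
g6 = x ⊕ g5 = 1 ⊕ 1 = 0
g7 = y ⊕ g6 = 0 ⊕ 0 = 0
g8 = g7 ⊕ z = 0 ⊕ 0 = 0
So g7 = 0 and g8 = 0.

x=1, y=0, z=0, w=1, u=0, v=0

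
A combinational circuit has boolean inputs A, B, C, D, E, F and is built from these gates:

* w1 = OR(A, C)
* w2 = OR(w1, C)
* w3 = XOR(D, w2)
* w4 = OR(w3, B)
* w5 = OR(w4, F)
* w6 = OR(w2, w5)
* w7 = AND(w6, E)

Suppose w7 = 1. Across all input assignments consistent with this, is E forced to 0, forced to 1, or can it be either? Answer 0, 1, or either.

w7 = AND(w6, E) must be 1, so both w6 = 1 and E = 1.
w6 = OR(w2, w5) must be 1, so at least one of w2, w5 is 1.
Every assignment with w7 = 1 has E = 1; there are 31 such assignment(s).

1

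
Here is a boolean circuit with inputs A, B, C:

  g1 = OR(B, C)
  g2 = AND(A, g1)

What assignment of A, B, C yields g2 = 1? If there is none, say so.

A=1, B=1, C=0

g2 = AND(A, g1) must be 1, so both A = 1 and g1 = 1.
Check with A=1, B=1, C=0:
g1 = OR(B, C) = OR(1, 0) = 1
g2 = AND(A, g1) = AND(1, 1) = 1
So g2 = 1 as required.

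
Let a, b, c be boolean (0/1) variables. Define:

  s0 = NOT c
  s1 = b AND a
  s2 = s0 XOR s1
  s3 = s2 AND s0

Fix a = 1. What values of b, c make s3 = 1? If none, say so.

s3 = s2 AND s0 must be 1, so both s2 = 1 and s0 = 1.
Check with a = 1 and b=0, c=0:
s0 = NOT c = NOT 0 = 1
s1 = b AND a = 0 AND 1 = 0
s2 = s0 XOR s1 = 1 XOR 0 = 1
s3 = s2 AND s0 = 1 AND 1 = 1
So s3 = 1.

b=0, c=0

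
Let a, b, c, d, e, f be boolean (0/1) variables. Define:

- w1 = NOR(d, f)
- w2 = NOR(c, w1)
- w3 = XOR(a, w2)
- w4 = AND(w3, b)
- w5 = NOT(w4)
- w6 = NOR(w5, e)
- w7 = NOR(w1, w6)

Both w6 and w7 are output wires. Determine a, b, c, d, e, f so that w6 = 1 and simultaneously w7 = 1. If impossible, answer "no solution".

Across all 64 input combinations, none give both w6 = 1 and w7 = 1.

no solution exists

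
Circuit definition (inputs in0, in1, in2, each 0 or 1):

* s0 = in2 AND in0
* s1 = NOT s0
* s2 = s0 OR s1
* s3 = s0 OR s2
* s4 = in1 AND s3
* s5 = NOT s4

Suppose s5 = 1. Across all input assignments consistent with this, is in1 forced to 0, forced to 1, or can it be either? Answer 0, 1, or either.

s5 = NOT s4 must be 1, so s4 = 0.
s4 = in1 AND s3 must be 0, so at least one of in1, s3 is 0.
Every assignment with s5 = 1 has in1 = 0; there are 4 such assignment(s).
  in0=0, in1=0, in2=0
  in0=0, in1=0, in2=1
  in0=1, in1=0, in2=0
  in0=1, in1=0, in2=1

0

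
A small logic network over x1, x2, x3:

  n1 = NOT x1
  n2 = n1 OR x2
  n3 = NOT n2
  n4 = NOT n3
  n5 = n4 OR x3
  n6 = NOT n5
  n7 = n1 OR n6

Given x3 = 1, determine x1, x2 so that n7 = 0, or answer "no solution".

n7 = n1 OR n6 must be 0, so both n1 = 0 and n6 = 0.
n1 = NOT x1 must be 0, so x1 = 1.
Check with x3 = 1 and x1=1, x2=1:
n1 = NOT x1 = NOT 1 = 0
n2 = n1 OR x2 = 0 OR 1 = 1
n3 = NOT n2 = NOT 1 = 0
n4 = NOT n3 = NOT 0 = 1
n5 = n4 OR x3 = 1 OR 1 = 1
n6 = NOT n5 = NOT 1 = 0
n7 = n1 OR n6 = 0 OR 0 = 0
So n7 = 0.

x1=1, x2=1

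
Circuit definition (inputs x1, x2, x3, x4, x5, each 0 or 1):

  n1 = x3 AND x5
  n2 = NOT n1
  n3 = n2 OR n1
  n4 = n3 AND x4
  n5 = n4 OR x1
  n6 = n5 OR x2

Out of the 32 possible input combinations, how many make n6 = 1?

28

n6 = n5 OR x2 must be 1, so at least one of n5, x2 is 1.
Enumerating the 32 input combinations, 28 give n6 = 1 and 4 give n6 = 0.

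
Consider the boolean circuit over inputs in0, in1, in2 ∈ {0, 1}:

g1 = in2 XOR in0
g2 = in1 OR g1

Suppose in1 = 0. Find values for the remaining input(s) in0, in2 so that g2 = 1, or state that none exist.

g2 = in1 OR g1 must be 1, so at least one of in1, g1 is 1.
Check with in1 = 0 and in0=1, in2=0:
g1 = in2 XOR in0 = 0 XOR 1 = 1
g2 = in1 OR g1 = 0 OR 1 = 1
So g2 = 1.

in0=1, in2=0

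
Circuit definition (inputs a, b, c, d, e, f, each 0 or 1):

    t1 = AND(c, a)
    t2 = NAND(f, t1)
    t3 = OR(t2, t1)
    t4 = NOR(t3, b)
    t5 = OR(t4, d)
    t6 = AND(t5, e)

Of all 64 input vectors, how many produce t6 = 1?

t6 = AND(t5, e) must be 1, so both t5 = 1 and e = 1.
t5 = OR(t4, d) must be 1, so at least one of t4, d is 1.
Enumerating the 64 input combinations, 16 give t6 = 1 and 48 give t6 = 0.

16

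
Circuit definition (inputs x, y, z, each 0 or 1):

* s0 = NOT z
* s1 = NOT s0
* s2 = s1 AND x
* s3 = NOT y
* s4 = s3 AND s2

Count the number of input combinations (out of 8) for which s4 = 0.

7

s4 = s3 AND s2 must be 0, so at least one of s3, s2 is 0.
Enumerating the 8 input combinations, 7 give s4 = 0 and 1 give s4 = 1.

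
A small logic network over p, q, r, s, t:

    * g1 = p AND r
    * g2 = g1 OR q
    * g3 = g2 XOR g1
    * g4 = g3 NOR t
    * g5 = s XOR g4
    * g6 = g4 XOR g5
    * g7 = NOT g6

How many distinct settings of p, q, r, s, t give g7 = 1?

g7 = NOT g6 must be 1, so g6 = 0.
g6 = g4 XOR g5 must be 0, so g4 and g5 are equal.
Enumerating the 32 input combinations, 16 give g7 = 1 and 16 give g7 = 0.

16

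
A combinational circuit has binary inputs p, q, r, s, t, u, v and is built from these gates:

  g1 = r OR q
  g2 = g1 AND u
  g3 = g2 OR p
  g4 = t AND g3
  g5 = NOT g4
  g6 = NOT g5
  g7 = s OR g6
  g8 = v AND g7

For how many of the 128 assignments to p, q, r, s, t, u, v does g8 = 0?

g8 = v AND g7 must be 0, so at least one of v, g7 is 0.
Enumerating the 128 input combinations, 85 give g8 = 0 and 43 give g8 = 1.

85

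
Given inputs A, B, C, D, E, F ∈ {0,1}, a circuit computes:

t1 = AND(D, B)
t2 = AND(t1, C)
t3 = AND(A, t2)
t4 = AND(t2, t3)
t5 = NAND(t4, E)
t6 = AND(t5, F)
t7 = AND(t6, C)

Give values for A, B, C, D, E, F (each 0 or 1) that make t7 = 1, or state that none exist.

t7 = AND(t6, C) must be 1, so both t6 = 1 and C = 1.
t6 = AND(t5, F) must be 1, so both t5 = 1 and F = 1.
t5 = NAND(t4, E) must be 1, so at least one of t4, E is 0.
Check with A=0 B=0 C=1 D=0 E=1 F=1:
t1 = AND(D, B) = AND(0, 0) = 0
t2 = AND(t1, C) = AND(0, 1) = 0
t3 = AND(A, t2) = AND(0, 0) = 0
t4 = AND(t2, t3) = AND(0, 0) = 0
t5 = NAND(t4, E) = NAND(0, 1) = 1
t6 = AND(t5, F) = AND(1, 1) = 1
t7 = AND(t6, C) = AND(1, 1) = 1
So t7 = 1 as required.

A=0 B=0 C=1 D=0 E=1 F=1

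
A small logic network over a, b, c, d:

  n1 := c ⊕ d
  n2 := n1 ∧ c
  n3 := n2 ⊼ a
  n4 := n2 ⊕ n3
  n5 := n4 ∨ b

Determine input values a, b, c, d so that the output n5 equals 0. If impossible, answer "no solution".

a=0, b=0, c=1, d=0

n5 = n4 ∨ b must be 0, so both n4 = 0 and b = 0.
n4 = n2 ⊕ n3 must be 0, so n2 and n3 are equal.
Check with a=0, b=0, c=1, d=0:
n1 = c ⊕ d = 1 ⊕ 0 = 1
n2 = n1 ∧ c = 1 ∧ 1 = 1
n3 = n2 ⊼ a = 1 ⊼ 0 = 1
n4 = n2 ⊕ n3 = 1 ⊕ 1 = 0
n5 = n4 ∨ b = 0 ∨ 0 = 0
So n5 = 0 as required.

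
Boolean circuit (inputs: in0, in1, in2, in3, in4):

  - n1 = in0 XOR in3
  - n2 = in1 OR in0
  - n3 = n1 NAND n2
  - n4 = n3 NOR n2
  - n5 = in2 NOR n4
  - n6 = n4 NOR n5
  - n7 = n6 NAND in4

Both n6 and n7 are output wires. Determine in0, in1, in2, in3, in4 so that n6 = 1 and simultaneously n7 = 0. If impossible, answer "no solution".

in0=1 in1=0 in2=1 in3=1 in4=1

Check with in0=1 in1=0 in2=1 in3=1 in4=1:
n1 = in0 XOR in3 = 1 XOR 1 = 0
n2 = in1 OR in0 = 0 OR 1 = 1
n3 = n1 NAND n2 = 0 NAND 1 = 1
n4 = n3 NOR n2 = 1 NOR 1 = 0
n5 = in2 NOR n4 = 1 NOR 0 = 0
n6 = n4 NOR n5 = 0 NOR 0 = 1
n7 = n6 NAND in4 = 1 NAND 1 = 0
So n6 = 1 and n7 = 0.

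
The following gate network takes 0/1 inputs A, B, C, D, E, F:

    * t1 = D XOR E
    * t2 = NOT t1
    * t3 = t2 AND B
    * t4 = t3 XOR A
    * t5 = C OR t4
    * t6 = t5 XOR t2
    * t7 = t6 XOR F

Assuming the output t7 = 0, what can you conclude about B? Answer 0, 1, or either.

Both values of B occur among assignments with t7 = 0:
  B=0: A=0, B=0, C=0, D=0, E=0, F=1
  B=1: A=0, B=1, C=0, D=0, E=0, F=0

either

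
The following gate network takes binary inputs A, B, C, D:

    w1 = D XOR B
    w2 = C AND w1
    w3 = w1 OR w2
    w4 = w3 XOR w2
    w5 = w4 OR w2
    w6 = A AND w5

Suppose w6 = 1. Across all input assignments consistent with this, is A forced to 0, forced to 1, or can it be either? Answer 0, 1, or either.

1

w6 = A AND w5 must be 1, so both A = 1 and w5 = 1.
Every assignment with w6 = 1 has A = 1; there are 4 such assignment(s).
  A=1, B=0, C=0, D=1
  A=1, B=0, C=1, D=1
  A=1, B=1, C=0, D=0
  A=1, B=1, C=1, D=0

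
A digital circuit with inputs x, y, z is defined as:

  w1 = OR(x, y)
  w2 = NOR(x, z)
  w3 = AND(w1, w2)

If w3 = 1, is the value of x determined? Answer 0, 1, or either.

0

w3 = AND(w1, w2) must be 1, so both w1 = 1 and w2 = 1.
w1 = OR(x, y) must be 1, so at least one of x, y is 1.
Every assignment with w3 = 1 has x = 0; there are 1 such assignment(s).
  x=0, y=1, z=0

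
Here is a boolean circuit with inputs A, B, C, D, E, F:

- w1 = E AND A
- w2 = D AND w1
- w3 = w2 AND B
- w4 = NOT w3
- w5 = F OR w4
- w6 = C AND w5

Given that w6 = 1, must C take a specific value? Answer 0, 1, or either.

1

w6 = C AND w5 must be 1, so both C = 1 and w5 = 1.
w5 = F OR w4 must be 1, so at least one of F, w4 is 1.
Every assignment with w6 = 1 has C = 1; there are 31 such assignment(s).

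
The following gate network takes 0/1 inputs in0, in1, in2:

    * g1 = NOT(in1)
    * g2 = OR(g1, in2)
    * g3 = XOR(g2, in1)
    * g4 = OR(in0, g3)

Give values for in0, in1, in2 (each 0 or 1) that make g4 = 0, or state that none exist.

g4 = OR(in0, g3) must be 0, so both in0 = 0 and g3 = 0.
g3 = XOR(g2, in1) must be 0, so g2 and in1 are equal.
Check with in0=0, in1=1, in2=1:
g1 = NOT(in1) = NOT 1 = 0
g2 = OR(g1, in2) = OR(0, 1) = 1
g3 = XOR(g2, in1) = XOR(1, 1) = 0
g4 = OR(in0, g3) = OR(0, 0) = 0
So g4 = 0 as required.

in0=0, in1=1, in2=1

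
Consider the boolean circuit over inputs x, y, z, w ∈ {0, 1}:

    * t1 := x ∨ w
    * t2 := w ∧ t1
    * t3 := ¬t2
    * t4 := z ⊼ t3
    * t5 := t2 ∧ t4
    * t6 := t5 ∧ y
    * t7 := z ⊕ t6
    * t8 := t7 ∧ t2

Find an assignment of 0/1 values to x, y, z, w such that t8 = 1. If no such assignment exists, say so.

Check with x=1, y=1, z=0, w=1:
t1 = x ∨ w = 1 ∨ 1 = 1
t2 = w ∧ t1 = 1 ∧ 1 = 1
t3 = ¬t2 = ¬1 = 0
t4 = z ⊼ t3 = 0 ⊼ 0 = 1
t5 = t2 ∧ t4 = 1 ∧ 1 = 1
t6 = t5 ∧ y = 1 ∧ 1 = 1
t7 = z ⊕ t6 = 0 ⊕ 1 = 1
t8 = t7 ∧ t2 = 1 ∧ 1 = 1
So t8 = 1 as required.

x=1, y=1, z=0, w=1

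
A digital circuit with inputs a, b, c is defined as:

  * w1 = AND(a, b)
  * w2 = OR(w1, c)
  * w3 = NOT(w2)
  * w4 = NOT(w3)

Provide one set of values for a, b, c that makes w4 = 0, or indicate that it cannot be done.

a=0, b=1, c=0

w4 = NOT(w3) must be 0, so w3 = 1.
w3 = NOT(w2) must be 1, so w2 = 0.
Check with a=0, b=1, c=0:
w1 = AND(a, b) = AND(0, 1) = 0
w2 = OR(w1, c) = OR(0, 0) = 0
w3 = NOT(w2) = NOT 0 = 1
w4 = NOT(w3) = NOT 1 = 0
So w4 = 0 as required.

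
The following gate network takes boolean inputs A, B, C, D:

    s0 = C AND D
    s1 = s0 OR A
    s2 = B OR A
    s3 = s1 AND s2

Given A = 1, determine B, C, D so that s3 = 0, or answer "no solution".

no solution exists

With A = 1 fixed, none of the 8 settings of B, C, D give s3 = 0.
For example, with B=1, C=0, D=0:
s0 = C AND D = 0 AND 0 = 0
s1 = s0 OR A = 0 OR 1 = 1
s2 = B OR A = 1 OR 1 = 1
s3 = s1 AND s2 = 1 AND 1 = 1
giving s3 = 1 ≠ 0.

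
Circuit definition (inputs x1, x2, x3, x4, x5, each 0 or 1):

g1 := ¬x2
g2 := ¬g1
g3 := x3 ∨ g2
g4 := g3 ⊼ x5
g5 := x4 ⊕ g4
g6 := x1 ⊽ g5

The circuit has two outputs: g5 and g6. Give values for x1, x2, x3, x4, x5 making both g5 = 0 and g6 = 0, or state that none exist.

Check with x1=1 x2=1 x3=1 x4=0 x5=1:
g1 = ¬x2 = ¬1 = 0
g2 = ¬g1 = ¬0 = 1
g3 = x3 ∨ g2 = 1 ∨ 1 = 1
g4 = g3 ⊼ x5 = 1 ⊼ 1 = 0
g5 = x4 ⊕ g4 = 0 ⊕ 0 = 0
g6 = x1 ⊽ g5 = 1 ⊽ 0 = 0
So g5 = 0 and g6 = 0.

x1=1 x2=1 x3=1 x4=0 x5=1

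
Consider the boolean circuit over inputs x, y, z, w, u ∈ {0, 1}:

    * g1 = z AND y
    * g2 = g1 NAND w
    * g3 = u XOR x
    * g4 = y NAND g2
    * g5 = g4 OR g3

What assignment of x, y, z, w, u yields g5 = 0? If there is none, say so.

x=0 y=1 z=0 w=1 u=0

g5 = g4 OR g3 must be 0, so both g4 = 0 and g3 = 0.
Check with x=0 y=1 z=0 w=1 u=0:
g1 = z AND y = 0 AND 1 = 0
g2 = g1 NAND w = 0 NAND 1 = 1
g3 = u XOR x = 0 XOR 0 = 0
g4 = y NAND g2 = 1 NAND 1 = 0
g5 = g4 OR g3 = 0 OR 0 = 0
So g5 = 0 as required.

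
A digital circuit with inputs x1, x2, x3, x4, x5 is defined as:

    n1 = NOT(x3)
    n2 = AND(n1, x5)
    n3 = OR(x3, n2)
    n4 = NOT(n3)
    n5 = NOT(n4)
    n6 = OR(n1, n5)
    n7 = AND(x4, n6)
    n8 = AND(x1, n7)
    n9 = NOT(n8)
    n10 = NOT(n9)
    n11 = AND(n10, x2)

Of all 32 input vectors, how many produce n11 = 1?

n11 = AND(n10, x2) must be 1, so both n10 = 1 and x2 = 1.
n10 = NOT(n9) must be 1, so n9 = 0.
Enumerating the 32 input combinations, 4 give n11 = 1 and 28 give n11 = 0.

4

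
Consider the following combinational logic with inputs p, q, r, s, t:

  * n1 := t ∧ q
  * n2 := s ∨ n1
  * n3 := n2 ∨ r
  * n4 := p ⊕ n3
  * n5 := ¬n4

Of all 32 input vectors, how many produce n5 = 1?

n5 = ¬n4 must be 1, so n4 = 0.
Enumerating the 32 input combinations, 16 give n5 = 1 and 16 give n5 = 0.

16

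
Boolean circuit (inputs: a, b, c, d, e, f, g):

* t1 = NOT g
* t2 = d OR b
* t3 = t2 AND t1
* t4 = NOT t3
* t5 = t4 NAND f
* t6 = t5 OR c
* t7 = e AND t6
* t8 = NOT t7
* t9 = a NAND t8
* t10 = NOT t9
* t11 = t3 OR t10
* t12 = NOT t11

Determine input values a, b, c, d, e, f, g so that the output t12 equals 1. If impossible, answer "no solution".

Check with a=0, b=0, c=1, d=0, e=0, f=1, g=0:
t1 = NOT g = NOT 0 = 1
t2 = d OR b = 0 OR 0 = 0
t3 = t2 AND t1 = 0 AND 1 = 0
t4 = NOT t3 = NOT 0 = 1
t5 = t4 NAND f = 1 NAND 1 = 0
t6 = t5 OR c = 0 OR 1 = 1
t7 = e AND t6 = 0 AND 1 = 0
t8 = NOT t7 = NOT 0 = 1
t9 = a NAND t8 = 0 NAND 1 = 1
t10 = NOT t9 = NOT 1 = 0
t11 = t3 OR t10 = 0 OR 0 = 0
t12 = NOT t11 = NOT 0 = 1
So t12 = 1 as required.

a=0, b=0, c=1, d=0, e=0, f=1, g=0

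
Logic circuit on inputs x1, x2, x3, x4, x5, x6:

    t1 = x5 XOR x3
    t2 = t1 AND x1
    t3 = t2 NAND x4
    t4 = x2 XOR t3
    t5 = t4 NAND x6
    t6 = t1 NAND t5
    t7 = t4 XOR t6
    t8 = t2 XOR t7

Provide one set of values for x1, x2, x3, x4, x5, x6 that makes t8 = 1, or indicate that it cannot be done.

t8 = t2 XOR t7 must be 1, so t2 and t7 differ.
Check with x1=1 x2=1 x3=0 x4=0 x5=0 x6=1:
t1 = x5 XOR x3 = 0 XOR 0 = 0
t2 = t1 AND x1 = 0 AND 1 = 0
t3 = t2 NAND x4 = 0 NAND 0 = 1
t4 = x2 XOR t3 = 1 XOR 1 = 0
t5 = t4 NAND x6 = 0 NAND 1 = 1
t6 = t1 NAND t5 = 0 NAND 1 = 1
t7 = t4 XOR t6 = 0 XOR 1 = 1
t8 = t2 XOR t7 = 0 XOR 1 = 1
So t8 = 1 as required.

x1=1 x2=1 x3=0 x4=0 x5=0 x6=1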